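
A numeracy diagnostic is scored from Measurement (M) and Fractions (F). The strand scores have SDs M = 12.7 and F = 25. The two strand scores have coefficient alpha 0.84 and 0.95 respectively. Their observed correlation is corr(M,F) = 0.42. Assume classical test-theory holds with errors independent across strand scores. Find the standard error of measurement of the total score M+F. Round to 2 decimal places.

7.55

Var(total) = 786.29 + 266.7 = 1052.99.
True-score variance = 729.234 + 266.7 = 995.934, so reliability = 0.9458.
Error variance = 1052.99 − 995.934 = 57.0564; SEM = √57.0564 = 7.55.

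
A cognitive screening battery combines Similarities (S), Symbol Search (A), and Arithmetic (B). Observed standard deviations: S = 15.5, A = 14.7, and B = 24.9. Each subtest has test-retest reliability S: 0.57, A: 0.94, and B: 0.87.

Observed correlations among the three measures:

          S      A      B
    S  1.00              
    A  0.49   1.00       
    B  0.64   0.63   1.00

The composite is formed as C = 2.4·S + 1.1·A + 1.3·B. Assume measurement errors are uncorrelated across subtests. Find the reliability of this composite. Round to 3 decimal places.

Var(C) = 2.4²·15.5² + 1.1²·14.7² + 1.3²·24.9² + 2·[2.64·15.5·14.7·0.49 + 3.12·15.5·24.9·0.64 + 1.43·14.7·24.9·0.63] = 2693.13 + 2790.34 = 5483.46.
Under uncorrelated errors the observed covariances equal the true-score covariances, so only the own-variance terms attenuate.
True-score variance = [2.4²·15.5²·0.57 + 1.1²·14.7²·0.94 + 1.3²·24.9²·0.87] + 2790.34 = 1946.17 + 2790.34 = 4736.51.
Reliability = 4736.51 / 5483.46 = 0.864.

0.864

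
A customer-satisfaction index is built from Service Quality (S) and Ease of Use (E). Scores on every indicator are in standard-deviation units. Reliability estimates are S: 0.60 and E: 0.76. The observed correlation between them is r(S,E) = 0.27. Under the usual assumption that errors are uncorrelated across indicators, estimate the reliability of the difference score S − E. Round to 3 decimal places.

0.562

Var(S−E) = 1 + 1 − 2·0.27 = 2 − 0.54 = 1.46.
Because errors are independent across components, Cov(Tᵢ,Tⱼ) = Cov(Xᵢ,Xⱼ); the off-diagonal part of the true-score variance is the same as above.
True-score variance = [0.60 + 0.76] − 0.54 = 1.36 − 0.54 = 0.82.
Reliability = 0.82 / 1.46 = 0.562.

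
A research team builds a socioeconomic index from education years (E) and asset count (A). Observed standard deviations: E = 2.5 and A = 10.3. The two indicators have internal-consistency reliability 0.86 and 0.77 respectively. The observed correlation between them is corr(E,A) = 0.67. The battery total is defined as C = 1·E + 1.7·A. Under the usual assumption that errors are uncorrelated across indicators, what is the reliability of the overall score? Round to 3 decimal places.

0.808

Var(C) = 2.5² + 1.7²·10.3² + 2·[1.7·2.5·10.3·0.67] = 312.85 + 58.6585 = 371.509.
With uncorrelated errors the cross-covariances are all true-score covariance, so they carry over unchanged; only the diagonal terms shrink to ρᵢσᵢ².
True-score variance = [2.5²·0.86 + 1.7²·10.3²·0.77] + 58.6585 = 241.457 + 58.6585 = 300.116.
Reliability = 300.116 / 371.509 = 0.808.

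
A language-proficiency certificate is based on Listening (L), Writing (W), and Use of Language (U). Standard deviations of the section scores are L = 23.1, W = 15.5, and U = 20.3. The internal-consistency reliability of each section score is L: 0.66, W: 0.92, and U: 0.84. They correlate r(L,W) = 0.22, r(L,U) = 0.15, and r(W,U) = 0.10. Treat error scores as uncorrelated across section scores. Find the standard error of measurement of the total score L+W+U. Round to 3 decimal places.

Var(total) = 1185.95 + 361.151 = 1547.1.
True-score variance = 919.368 + 361.151 = 1280.52, so reliability = 0.8277.
Error variance = 1547.1 − 1280.52 = 266.582; SEM = √266.582 = 16.327.

16.327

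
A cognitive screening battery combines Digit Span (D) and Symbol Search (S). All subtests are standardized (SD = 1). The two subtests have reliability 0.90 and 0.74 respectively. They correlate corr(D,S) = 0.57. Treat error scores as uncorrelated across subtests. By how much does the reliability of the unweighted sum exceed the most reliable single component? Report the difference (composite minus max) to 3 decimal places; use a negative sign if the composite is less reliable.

Var(sum) = 2 + 1.14 = 3.14; true-score variance = 1.64 + 1.14 = 2.78; composite reliability = 0.8854.
Max component reliability = 0.9000.
Difference = 0.8854 − 0.9000 = -0.015.

-0.015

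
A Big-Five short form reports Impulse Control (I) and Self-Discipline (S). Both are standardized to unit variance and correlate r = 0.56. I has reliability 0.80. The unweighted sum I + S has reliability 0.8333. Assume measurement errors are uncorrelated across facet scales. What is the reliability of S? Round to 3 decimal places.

Var(I+S) = 2 + 2·0.56 = 3.120.
True-score variance = ρ_I + ρ_S + 2·0.56, so 0.8333 = (0.80 + ρ_S + 1.12) / 3.120.
ρ_S = 0.8333·3.120 − 0.80 − 1.12 = 0.680.

0.680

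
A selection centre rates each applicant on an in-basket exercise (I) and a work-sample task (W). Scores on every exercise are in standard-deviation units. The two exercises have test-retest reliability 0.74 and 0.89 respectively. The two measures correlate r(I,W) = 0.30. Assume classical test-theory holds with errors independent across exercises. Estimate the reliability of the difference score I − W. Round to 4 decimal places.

0.7357

Var(I−W) = 1 + 1 − 2·0.30 = 2 − 0.6 = 1.4.
Under uncorrelated errors the observed covariances equal the true-score covariances, so only the own-variance terms attenuate.
True-score variance = [0.74 + 0.89] − 0.6 = 1.63 − 0.6 = 1.03.
Reliability = 1.03 / 1.4 = 0.7357.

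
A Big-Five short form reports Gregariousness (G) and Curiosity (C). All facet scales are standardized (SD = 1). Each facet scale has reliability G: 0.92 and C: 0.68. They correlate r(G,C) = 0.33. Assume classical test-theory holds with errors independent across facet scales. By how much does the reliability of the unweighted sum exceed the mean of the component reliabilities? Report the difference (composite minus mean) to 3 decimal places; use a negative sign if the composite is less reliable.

Var(sum) = 2 + 0.66 = 2.66; true-score variance = 1.6 + 0.66 = 2.26; composite reliability = 0.8496.
Mean component reliability = 0.8000.
Difference = 0.8496 − 0.8000 = 0.050.

0.050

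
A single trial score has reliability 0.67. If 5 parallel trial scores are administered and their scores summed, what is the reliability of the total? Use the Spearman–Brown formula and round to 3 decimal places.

0.910

ρ_k = kρ / (1 + (k−1)ρ) = 5·0.67 / (1 + 4·0.67) = 3.350 / 3.680 = 0.910.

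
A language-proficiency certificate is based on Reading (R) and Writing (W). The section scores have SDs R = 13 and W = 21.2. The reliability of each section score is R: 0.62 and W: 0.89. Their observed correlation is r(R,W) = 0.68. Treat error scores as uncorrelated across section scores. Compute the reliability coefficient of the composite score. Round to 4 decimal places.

Var(R+W) = 13² + 21.2² + 2·[13·21.2·0.68] = 618.44 + 374.816 = 993.256.
Because errors are independent across components, Cov(Tᵢ,Tⱼ) = Cov(Xᵢ,Xⱼ); the off-diagonal part of the true-score variance is the same as above.
True-score variance = [13²·0.62 + 21.2²·0.89] + 374.816 = 504.782 + 374.816 = 879.598.
Reliability = 879.598 / 993.256 = 0.8856.

0.8856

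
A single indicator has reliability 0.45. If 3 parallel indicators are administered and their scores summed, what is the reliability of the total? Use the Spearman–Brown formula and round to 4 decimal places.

ρ_k = kρ / (1 + (k−1)ρ) = 3·0.45 / (1 + 2·0.45) = 1.350 / 1.900 = 0.7105.

0.7105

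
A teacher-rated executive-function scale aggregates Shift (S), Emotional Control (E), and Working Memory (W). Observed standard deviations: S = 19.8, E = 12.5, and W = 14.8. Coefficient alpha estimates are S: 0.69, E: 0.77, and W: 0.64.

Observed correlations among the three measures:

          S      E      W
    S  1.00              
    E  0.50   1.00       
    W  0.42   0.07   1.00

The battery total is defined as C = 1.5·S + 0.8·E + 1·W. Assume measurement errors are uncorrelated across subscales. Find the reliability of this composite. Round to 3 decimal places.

0.801

Var(C) = 1.5²·19.8² + 0.8²·12.5² + 14.8² + 2·[1.2·19.8·12.5·0.50 + 1.5·19.8·14.8·0.42 + 0.8·12.5·14.8·0.07] = 1201.13 + 686.95 = 1888.08.
Because errors are independent across components, Cov(Tᵢ,Tⱼ) = Cov(Xᵢ,Xⱼ); the off-diagonal part of the true-score variance is the same as above.
True-score variance = [1.5²·19.8²·0.69 + 0.8²·12.5²·0.77 + 14.8²·0.64] + 686.95 = 825.828 + 686.95 = 1512.78.
Reliability = 1512.78 / 1888.08 = 0.801.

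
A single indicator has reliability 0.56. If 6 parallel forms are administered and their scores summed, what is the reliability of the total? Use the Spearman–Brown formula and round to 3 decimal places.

ρ_k = kρ / (1 + (k−1)ρ) = 6·0.56 / (1 + 5·0.56) = 3.360 / 3.800 = 0.884.

0.884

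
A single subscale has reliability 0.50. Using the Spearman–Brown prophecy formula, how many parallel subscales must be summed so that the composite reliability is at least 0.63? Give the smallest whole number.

k ≥ ρ*(1−ρ₁)/(ρ₁(1−ρ*)) = 0.63·0.50 / (0.50·0.37) = 1.703.
Smallest integer k = 2.

2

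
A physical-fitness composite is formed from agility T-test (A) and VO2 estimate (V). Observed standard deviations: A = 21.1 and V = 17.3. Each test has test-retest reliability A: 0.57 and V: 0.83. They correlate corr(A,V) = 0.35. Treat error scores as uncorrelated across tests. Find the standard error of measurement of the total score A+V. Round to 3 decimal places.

Var(total) = 744.5 + 255.521 = 1000.02.
True-score variance = 502.18 + 255.521 = 757.701, so reliability = 0.7577.
Error variance = 1000.02 − 757.701 = 242.32; SEM = √242.32 = 15.567.

15.567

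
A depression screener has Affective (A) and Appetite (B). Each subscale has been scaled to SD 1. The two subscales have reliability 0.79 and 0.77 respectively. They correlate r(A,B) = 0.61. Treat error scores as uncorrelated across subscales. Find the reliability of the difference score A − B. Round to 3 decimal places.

Var(A−B) = 1 + 1 − 2·0.61 = 2 − 1.22 = 0.78.
Because errors are independent across components, Cov(Tᵢ,Tⱼ) = Cov(Xᵢ,Xⱼ); the off-diagonal part of the true-score variance is the same as above.
True-score variance = [0.79 + 0.77] − 1.22 = 1.56 − 1.22 = 0.34.
Reliability = 0.34 / 0.78 = 0.436.

0.436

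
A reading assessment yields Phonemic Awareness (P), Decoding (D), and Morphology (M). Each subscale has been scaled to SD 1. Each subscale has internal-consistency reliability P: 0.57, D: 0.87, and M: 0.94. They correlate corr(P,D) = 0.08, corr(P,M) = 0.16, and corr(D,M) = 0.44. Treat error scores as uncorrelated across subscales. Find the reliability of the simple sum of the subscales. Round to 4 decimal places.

Var(P+D+M) = 3 + 2·[0.08 + 0.16 + 0.44] = 3 + 1.36 = 4.36.
Because errors are independent across components, Cov(Tᵢ,Tⱼ) = Cov(Xᵢ,Xⱼ); the off-diagonal part of the true-score variance is the same as above.
True-score variance = [0.57 + 0.87 + 0.94] + 1.36 = 2.38 + 1.36 = 3.74.
Reliability = 3.74 / 4.36 = 0.8578.

0.8578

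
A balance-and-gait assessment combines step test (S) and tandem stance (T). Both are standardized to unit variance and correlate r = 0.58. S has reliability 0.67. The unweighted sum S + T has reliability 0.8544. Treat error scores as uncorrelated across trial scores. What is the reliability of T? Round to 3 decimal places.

Var(S+T) = 2 + 2·0.58 = 3.160.
True-score variance = ρ_S + ρ_T + 2·0.58, so 0.8544 = (0.67 + ρ_T + 1.16) / 3.160.
ρ_T = 0.8544·3.160 − 0.67 − 1.16 = 0.870.

0.870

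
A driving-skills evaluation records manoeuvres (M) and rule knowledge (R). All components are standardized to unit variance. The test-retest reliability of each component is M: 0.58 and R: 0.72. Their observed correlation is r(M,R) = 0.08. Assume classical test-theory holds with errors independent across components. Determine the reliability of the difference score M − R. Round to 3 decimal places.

Var(M−R) = 1 + 1 − 2·0.08 = 2 − 0.16 = 1.84.
With uncorrelated errors the cross-covariances are all true-score covariance, so they carry over unchanged; only the diagonal terms shrink to ρᵢσᵢ².
True-score variance = [0.58 + 0.72] − 0.16 = 1.3 − 0.16 = 1.14.
Reliability = 1.14 / 1.84 = 0.620.

0.620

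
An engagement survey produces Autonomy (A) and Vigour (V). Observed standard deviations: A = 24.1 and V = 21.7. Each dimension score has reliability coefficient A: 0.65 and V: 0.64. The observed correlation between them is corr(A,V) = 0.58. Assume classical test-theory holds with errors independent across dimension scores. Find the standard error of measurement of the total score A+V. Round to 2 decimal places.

Var(total) = 1051.7 + 606.645 = 1658.35.
True-score variance = 678.896 + 606.645 = 1285.54, so reliability = 0.7752.
Error variance = 1658.35 − 1285.54 = 372.804; SEM = √372.804 = 19.31.

19.31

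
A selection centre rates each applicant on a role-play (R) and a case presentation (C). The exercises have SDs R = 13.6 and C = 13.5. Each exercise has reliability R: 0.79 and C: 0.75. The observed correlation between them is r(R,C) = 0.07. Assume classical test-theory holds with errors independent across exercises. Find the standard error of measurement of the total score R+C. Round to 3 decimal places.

Var(total) = 367.21 + 25.704 = 392.914.
True-score variance = 282.806 + 25.704 = 308.51, so reliability = 0.7852.
Error variance = 392.914 − 308.51 = 84.4041; SEM = √84.4041 = 9.187.

9.187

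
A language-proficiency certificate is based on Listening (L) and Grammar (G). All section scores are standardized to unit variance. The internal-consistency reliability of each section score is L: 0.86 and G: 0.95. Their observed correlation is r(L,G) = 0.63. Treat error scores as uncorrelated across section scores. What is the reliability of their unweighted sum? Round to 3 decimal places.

0.942

Var(L+G) = 2 + 2·[0.63] = 2 + 1.26 = 3.26.
With uncorrelated errors the cross-covariances are all true-score covariance, so they carry over unchanged; only the diagonal terms shrink to ρᵢσᵢ².
True-score variance = [0.86 + 0.95] + 1.26 = 1.81 + 1.26 = 3.07.
Reliability = 3.07 / 3.26 = 0.942.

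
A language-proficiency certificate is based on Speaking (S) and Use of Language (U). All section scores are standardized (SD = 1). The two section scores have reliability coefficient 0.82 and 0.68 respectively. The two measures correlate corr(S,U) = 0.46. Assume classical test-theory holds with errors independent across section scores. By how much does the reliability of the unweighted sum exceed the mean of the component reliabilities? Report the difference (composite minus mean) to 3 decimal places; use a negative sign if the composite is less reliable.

Var(sum) = 2 + 0.92 = 2.92; true-score variance = 1.5 + 0.92 = 2.42; composite reliability = 0.8288.
Mean component reliability = 0.7500.
Difference = 0.8288 − 0.7500 = 0.079.

0.079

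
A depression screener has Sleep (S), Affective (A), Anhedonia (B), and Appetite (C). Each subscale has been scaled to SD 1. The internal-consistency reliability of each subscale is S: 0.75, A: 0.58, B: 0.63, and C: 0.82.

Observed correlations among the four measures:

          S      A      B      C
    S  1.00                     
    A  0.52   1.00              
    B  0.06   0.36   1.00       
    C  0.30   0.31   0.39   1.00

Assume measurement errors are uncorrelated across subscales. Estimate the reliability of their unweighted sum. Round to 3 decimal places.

0.845

Var(S+A+B+C) = 4 + 2·[0.52 + 0.06 + 0.30 + 0.36 + 0.31 + 0.39] = 4 + 3.88 = 7.88.
Because errors are independent across components, Cov(Tᵢ,Tⱼ) = Cov(Xᵢ,Xⱼ); the off-diagonal part of the true-score variance is the same as above.
True-score variance = [0.75 + 0.58 + 0.63 + 0.82] + 3.88 = 2.78 + 3.88 = 6.66.
Reliability = 6.66 / 7.88 = 0.845.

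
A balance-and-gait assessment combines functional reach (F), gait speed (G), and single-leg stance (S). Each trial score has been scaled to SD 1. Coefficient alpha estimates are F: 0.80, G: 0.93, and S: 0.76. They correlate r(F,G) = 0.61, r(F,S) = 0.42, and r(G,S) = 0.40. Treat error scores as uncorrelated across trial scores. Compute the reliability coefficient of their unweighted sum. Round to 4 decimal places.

0.9130

Var(F+G+S) = 3 + 2·[0.61 + 0.42 + 0.40] = 3 + 2.86 = 5.86.
Under uncorrelated errors the observed covariances equal the true-score covariances, so only the own-variance terms attenuate.
True-score variance = [0.80 + 0.93 + 0.76] + 2.86 = 2.49 + 2.86 = 5.35.
Reliability = 5.35 / 5.86 = 0.9130.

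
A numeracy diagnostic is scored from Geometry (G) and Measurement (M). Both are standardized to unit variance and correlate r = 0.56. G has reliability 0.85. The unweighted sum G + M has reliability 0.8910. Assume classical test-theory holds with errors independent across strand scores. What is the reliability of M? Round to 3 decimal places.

Var(G+M) = 2 + 2·0.56 = 3.120.
True-score variance = ρ_G + ρ_M + 2·0.56, so 0.8910 = (0.85 + ρ_M + 1.12) / 3.120.
ρ_M = 0.8910·3.120 − 0.85 − 1.12 = 0.810.

0.810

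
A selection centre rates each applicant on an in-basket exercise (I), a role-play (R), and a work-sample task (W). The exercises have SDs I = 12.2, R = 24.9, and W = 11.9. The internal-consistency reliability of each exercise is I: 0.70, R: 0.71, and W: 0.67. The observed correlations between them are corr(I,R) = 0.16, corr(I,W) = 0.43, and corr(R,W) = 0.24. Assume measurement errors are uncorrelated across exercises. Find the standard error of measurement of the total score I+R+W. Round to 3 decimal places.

Var(total) = 910.46 + 364.293 = 1274.75.
True-score variance = 639.274 + 364.293 = 1003.57, so reliability = 0.7873.
Error variance = 1274.75 − 1003.57 = 271.186; SEM = √271.186 = 16.468.

16.468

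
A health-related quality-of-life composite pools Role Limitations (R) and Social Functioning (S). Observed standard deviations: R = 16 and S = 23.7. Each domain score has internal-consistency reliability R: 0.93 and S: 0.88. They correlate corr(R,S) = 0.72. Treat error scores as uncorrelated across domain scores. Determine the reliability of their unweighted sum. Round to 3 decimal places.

Var(R+S) = 16² + 23.7² + 2·[16·23.7·0.72] = 817.69 + 546.048 = 1363.74.
Under uncorrelated errors the observed covariances equal the true-score covariances, so only the own-variance terms attenuate.
True-score variance = [16²·0.93 + 23.7²·0.88] + 546.048 = 732.367 + 546.048 = 1278.42.
Reliability = 1278.42 / 1363.74 = 0.937.

0.937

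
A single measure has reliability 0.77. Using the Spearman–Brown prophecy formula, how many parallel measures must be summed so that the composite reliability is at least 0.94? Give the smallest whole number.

k ≥ ρ*(1−ρ₁)/(ρ₁(1−ρ*)) = 0.94·0.23 / (0.77·0.06) = 4.680.
Smallest integer k = 5.

5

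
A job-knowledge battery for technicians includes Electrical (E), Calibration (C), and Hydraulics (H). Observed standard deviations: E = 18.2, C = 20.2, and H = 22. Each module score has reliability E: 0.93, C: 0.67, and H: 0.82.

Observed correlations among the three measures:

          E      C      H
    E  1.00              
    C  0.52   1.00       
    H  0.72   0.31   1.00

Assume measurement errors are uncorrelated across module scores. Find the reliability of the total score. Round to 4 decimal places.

0.9003

Var(E+C+H) = 18.2² + 20.2² + 22² + 2·[18.2·20.2·0.52 + 18.2·22·0.72 + 20.2·22·0.31] = 1223.28 + 1234.45 = 2457.73.
With uncorrelated errors the cross-covariances are all true-score covariance, so they carry over unchanged; only the diagonal terms shrink to ρᵢσᵢ².
True-score variance = [18.2²·0.93 + 20.2²·0.67 + 22²·0.82] + 1234.45 = 978.32 + 1234.45 = 2212.77.
Reliability = 2212.77 / 2457.73 = 0.9003.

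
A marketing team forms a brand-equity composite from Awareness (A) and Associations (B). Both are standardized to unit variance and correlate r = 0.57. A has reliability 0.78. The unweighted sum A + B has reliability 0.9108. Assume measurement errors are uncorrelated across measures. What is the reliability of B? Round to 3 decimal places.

Var(A+B) = 2 + 2·0.57 = 3.140.
True-score variance = ρ_A + ρ_B + 2·0.57, so 0.9108 = (0.78 + ρ_B + 1.14) / 3.140.
ρ_B = 0.9108·3.140 − 0.78 − 1.14 = 0.940.

0.940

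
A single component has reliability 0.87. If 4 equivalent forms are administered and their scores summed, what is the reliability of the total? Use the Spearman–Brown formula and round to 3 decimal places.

ρ_k = kρ / (1 + (k−1)ρ) = 4·0.87 / (1 + 3·0.87) = 3.480 / 3.610 = 0.964.

0.964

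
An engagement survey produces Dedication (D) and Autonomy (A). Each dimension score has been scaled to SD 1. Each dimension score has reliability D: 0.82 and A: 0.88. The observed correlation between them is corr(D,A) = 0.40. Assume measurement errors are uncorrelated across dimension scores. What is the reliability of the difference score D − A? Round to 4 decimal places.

0.7500

Var(D−A) = 1 + 1 − 2·0.40 = 2 − 0.8 = 1.2.
With uncorrelated errors the cross-covariances are all true-score covariance, so they carry over unchanged; only the diagonal terms shrink to ρᵢσᵢ².
True-score variance = [0.82 + 0.88] − 0.8 = 1.7 − 0.8 = 0.9.
Reliability = 0.9 / 1.2 = 0.7500.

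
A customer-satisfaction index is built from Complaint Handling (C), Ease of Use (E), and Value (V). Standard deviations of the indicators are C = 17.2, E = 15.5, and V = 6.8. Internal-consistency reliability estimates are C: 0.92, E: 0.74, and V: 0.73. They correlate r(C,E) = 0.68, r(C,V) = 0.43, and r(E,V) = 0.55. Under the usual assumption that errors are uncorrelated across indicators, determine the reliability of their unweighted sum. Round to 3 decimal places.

Var(C+E+V) = 17.2² + 15.5² + 6.8² + 2·[17.2·15.5·0.68 + 17.2·6.8·0.43 + 15.5·6.8·0.55] = 582.33 + 579.102 = 1161.43.
Because errors are independent across components, Cov(Tᵢ,Tⱼ) = Cov(Xᵢ,Xⱼ); the off-diagonal part of the true-score variance is the same as above.
True-score variance = [17.2²·0.92 + 15.5²·0.74 + 6.8²·0.73] + 579.102 = 483.713 + 579.102 = 1062.81.
Reliability = 1062.81 / 1161.43 = 0.915.

0.915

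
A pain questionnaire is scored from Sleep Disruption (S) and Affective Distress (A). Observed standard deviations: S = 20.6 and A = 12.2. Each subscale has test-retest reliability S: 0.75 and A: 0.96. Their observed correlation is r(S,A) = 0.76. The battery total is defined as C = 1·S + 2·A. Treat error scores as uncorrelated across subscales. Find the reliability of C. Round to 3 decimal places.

0.927

Var(C) = 20.6² + 2²·12.2² + 2·[2·20.6·12.2·0.76] = 1019.72 + 764.013 = 1783.73.
Under uncorrelated errors the observed covariances equal the true-score covariances, so only the own-variance terms attenuate.
True-score variance = [20.6²·0.75 + 2²·12.2²·0.96] + 764.013 = 889.816 + 764.013 = 1653.83.
Reliability = 1653.83 / 1783.73 = 0.927.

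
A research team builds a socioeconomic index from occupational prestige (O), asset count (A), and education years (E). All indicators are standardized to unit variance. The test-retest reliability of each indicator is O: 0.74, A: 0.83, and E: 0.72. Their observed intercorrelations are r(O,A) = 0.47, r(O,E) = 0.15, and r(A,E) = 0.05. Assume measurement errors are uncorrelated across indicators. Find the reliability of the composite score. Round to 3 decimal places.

Var(O+A+E) = 3 + 2·[0.47 + 0.15 + 0.05] = 3 + 1.34 = 4.34.
With uncorrelated errors the cross-covariances are all true-score covariance, so they carry over unchanged; only the diagonal terms shrink to ρᵢσᵢ².
True-score variance = [0.74 + 0.83 + 0.72] + 1.34 = 2.29 + 1.34 = 3.63.
Reliability = 3.63 / 4.34 = 0.836.

0.836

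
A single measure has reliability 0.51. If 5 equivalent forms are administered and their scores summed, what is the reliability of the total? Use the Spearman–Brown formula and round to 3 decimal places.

ρ_k = kρ / (1 + (k−1)ρ) = 5·0.51 / (1 + 4·0.51) = 2.550 / 3.040 = 0.839.

0.839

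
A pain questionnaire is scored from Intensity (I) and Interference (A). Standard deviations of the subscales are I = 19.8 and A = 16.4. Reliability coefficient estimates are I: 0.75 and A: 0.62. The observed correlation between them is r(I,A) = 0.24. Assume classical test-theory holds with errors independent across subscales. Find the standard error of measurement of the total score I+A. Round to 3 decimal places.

Var(total) = 661 + 155.866 = 816.866.
True-score variance = 460.785 + 155.866 = 616.651, so reliability = 0.7549.
Error variance = 816.866 − 616.651 = 200.215; SEM = √200.215 = 14.150.

14.150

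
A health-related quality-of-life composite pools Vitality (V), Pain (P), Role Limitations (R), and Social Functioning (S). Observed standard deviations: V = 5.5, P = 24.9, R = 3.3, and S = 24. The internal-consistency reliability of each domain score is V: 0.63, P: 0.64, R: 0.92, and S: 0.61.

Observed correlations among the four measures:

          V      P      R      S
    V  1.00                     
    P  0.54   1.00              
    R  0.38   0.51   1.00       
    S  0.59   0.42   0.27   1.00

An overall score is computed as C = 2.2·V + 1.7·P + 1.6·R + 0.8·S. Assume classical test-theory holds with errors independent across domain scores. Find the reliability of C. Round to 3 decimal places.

0.798

Var(C) = 2.2²·5.5² + 1.7²·24.9² + 1.6²·3.3² + 0.8²·24² + 2·[3.74·5.5·24.9·0.54 + 3.52·5.5·3.3·0.38 + 1.76·5.5·24·0.59 + 2.72·24.9·3.3·0.51 + 1.36·24.9·24·0.42 + 1.28·3.3·24·0.27] = 2334.76 + 1841.27 = 4176.03.
Under uncorrelated errors the observed covariances equal the true-score covariances, so only the own-variance terms attenuate.
True-score variance = [2.2²·5.5²·0.63 + 1.7²·24.9²·0.64 + 1.6²·3.3²·0.92 + 0.8²·24²·0.61] + 1841.27 = 1489.53 + 1841.27 = 3330.8.
Reliability = 3330.8 / 4176.03 = 0.798.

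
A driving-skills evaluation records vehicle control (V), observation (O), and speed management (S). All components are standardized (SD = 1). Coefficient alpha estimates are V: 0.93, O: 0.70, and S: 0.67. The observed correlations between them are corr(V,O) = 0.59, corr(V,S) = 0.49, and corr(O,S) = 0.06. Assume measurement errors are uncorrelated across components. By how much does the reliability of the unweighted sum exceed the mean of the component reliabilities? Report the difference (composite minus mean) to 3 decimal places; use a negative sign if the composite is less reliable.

Var(sum) = 3 + 2.28 = 5.28; true-score variance = 2.3 + 2.28 = 4.58; composite reliability = 0.8674.
Mean component reliability = 0.7667.
Difference = 0.8674 − 0.7667 = 0.101.

0.101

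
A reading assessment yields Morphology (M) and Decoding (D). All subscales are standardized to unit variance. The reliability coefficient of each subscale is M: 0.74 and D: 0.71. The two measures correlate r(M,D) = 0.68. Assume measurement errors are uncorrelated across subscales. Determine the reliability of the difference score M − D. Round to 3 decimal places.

0.141

Var(M−D) = 1 + 1 − 2·0.68 = 2 − 1.36 = 0.64.
Under uncorrelated errors the observed covariances equal the true-score covariances, so only the own-variance terms attenuate.
True-score variance = [0.74 + 0.71] − 1.36 = 1.45 − 1.36 = 0.09.
Reliability = 0.09 / 0.64 = 0.141.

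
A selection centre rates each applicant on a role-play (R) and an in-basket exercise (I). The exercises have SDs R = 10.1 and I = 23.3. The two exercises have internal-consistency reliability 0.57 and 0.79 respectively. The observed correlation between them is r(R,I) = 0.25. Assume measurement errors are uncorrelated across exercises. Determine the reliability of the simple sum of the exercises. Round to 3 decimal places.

0.793

Var(R+I) = 10.1² + 23.3² + 2·[10.1·23.3·0.25] = 644.9 + 117.665 = 762.565.
Because errors are independent across components, Cov(Tᵢ,Tⱼ) = Cov(Xᵢ,Xⱼ); the off-diagonal part of the true-score variance is the same as above.
True-score variance = [10.1²·0.57 + 23.3²·0.79] + 117.665 = 487.029 + 117.665 = 604.694.
Reliability = 604.694 / 762.565 = 0.793.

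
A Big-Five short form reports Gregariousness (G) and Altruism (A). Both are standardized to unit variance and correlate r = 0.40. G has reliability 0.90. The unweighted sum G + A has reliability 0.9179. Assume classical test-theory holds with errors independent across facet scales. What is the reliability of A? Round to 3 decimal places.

Var(G+A) = 2 + 2·0.40 = 2.800.
True-score variance = ρ_G + ρ_A + 2·0.40, so 0.9179 = (0.90 + ρ_A + 0.80) / 2.800.
ρ_A = 0.9179·2.800 − 0.90 − 0.80 = 0.870.

0.870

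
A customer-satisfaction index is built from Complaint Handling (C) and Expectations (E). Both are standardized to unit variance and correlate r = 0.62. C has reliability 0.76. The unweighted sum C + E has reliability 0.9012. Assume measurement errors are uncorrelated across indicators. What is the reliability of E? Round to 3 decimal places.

Var(C+E) = 2 + 2·0.62 = 3.240.
True-score variance = ρ_C + ρ_E + 2·0.62, so 0.9012 = (0.76 + ρ_E + 1.24) / 3.240.
ρ_E = 0.9012·3.240 − 0.76 − 1.24 = 0.920.

0.920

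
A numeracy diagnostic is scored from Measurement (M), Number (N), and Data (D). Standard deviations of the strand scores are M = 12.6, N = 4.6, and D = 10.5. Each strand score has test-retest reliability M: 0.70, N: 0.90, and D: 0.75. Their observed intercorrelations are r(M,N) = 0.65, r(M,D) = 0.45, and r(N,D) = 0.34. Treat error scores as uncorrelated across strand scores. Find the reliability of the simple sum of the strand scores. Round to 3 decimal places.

0.851

Var(M+N+D) = 12.6² + 4.6² + 10.5² + 2·[12.6·4.6·0.65 + 12.6·10.5·0.45 + 4.6·10.5·0.34] = 290.17 + 227.262 = 517.432.
With uncorrelated errors the cross-covariances are all true-score covariance, so they carry over unchanged; only the diagonal terms shrink to ρᵢσᵢ².
True-score variance = [12.6²·0.70 + 4.6²·0.90 + 10.5²·0.75] + 227.262 = 212.863 + 227.262 = 440.125.
Reliability = 440.125 / 517.432 = 0.851.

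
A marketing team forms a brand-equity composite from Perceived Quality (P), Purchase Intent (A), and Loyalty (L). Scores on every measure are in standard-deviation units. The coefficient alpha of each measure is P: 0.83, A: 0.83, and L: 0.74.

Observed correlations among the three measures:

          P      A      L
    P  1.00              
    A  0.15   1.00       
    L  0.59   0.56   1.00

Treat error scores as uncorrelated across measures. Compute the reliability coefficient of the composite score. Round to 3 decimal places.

Var(P+A+L) = 3 + 2·[0.15 + 0.59 + 0.56] = 3 + 2.6 = 5.6.
Under uncorrelated errors the observed covariances equal the true-score covariances, so only the own-variance terms attenuate.
True-score variance = [0.83 + 0.83 + 0.74] + 2.6 = 2.4 + 2.6 = 5.
Reliability = 5 / 5.6 = 0.893.

0.893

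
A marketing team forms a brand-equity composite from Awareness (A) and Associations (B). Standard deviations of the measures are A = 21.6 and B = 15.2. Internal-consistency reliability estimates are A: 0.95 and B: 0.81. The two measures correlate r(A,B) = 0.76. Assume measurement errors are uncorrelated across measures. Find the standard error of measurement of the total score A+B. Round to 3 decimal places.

8.199

Var(total) = 697.6 + 499.046 = 1196.65.
True-score variance = 630.374 + 499.046 = 1129.42, so reliability = 0.9438.
Error variance = 1196.65 − 1129.42 = 67.2256; SEM = √67.2256 = 8.199.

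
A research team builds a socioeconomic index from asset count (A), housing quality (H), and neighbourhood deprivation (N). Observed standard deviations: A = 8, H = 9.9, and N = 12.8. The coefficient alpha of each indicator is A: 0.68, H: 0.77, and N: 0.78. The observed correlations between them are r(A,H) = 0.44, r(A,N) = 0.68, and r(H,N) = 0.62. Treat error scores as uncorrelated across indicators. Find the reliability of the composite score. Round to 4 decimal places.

Var(A+H+N) = 8² + 9.9² + 12.8² + 2·[8·9.9·0.44 + 8·12.8·0.68 + 9.9·12.8·0.62] = 325.85 + 366.093 = 691.943.
Under uncorrelated errors the observed covariances equal the true-score covariances, so only the own-variance terms attenuate.
True-score variance = [8²·0.68 + 9.9²·0.77 + 12.8²·0.78] + 366.093 = 246.783 + 366.093 = 612.876.
Reliability = 612.876 / 691.943 = 0.8857.

0.8857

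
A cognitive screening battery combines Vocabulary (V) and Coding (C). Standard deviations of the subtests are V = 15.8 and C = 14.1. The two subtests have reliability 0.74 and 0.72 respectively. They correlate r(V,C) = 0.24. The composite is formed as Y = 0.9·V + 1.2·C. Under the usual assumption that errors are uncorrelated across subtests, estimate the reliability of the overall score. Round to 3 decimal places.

0.780

Var(Y) = 0.9²·15.8² + 1.2²·14.1² + 2·[1.08·15.8·14.1·0.24] = 488.495 + 115.489 = 603.984.
Under uncorrelated errors the observed covariances equal the true-score covariances, so only the own-variance terms attenuate.
True-score variance = [0.9²·15.8²·0.74 + 1.2²·14.1²·0.72] + 115.489 = 355.76 + 115.489 = 471.25.
Reliability = 471.25 / 603.984 = 0.780.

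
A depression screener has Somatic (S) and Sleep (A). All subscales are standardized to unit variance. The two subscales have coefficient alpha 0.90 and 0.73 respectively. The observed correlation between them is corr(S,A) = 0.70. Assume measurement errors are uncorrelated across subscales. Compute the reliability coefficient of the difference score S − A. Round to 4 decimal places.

Var(S−A) = 1 + 1 − 2·0.70 = 2 − 1.4 = 0.6.
Because errors are independent across components, Cov(Tᵢ,Tⱼ) = Cov(Xᵢ,Xⱼ); the off-diagonal part of the true-score variance is the same as above.
True-score variance = [0.90 + 0.73] − 1.4 = 1.63 − 1.4 = 0.23.
Reliability = 0.23 / 0.6 = 0.3833.

0.3833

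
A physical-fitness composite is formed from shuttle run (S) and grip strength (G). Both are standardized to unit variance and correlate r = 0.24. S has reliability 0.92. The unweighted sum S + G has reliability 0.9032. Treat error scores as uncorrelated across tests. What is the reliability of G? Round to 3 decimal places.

Var(S+G) = 2 + 2·0.24 = 2.480.
True-score variance = ρ_S + ρ_G + 2·0.24, so 0.9032 = (0.92 + ρ_G + 0.48) / 2.480.
ρ_G = 0.9032·2.480 − 0.92 − 0.48 = 0.840.

0.840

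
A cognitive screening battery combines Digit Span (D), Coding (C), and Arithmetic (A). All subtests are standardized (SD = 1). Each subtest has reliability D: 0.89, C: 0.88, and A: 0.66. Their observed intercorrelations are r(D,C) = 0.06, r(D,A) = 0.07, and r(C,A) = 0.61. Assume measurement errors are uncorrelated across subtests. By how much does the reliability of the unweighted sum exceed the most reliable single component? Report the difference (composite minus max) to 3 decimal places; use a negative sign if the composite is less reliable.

-0.017

Var(sum) = 3 + 1.48 = 4.48; true-score variance = 2.43 + 1.48 = 3.91; composite reliability = 0.8728.
Max component reliability = 0.8900.
Difference = 0.8728 − 0.8900 = -0.017.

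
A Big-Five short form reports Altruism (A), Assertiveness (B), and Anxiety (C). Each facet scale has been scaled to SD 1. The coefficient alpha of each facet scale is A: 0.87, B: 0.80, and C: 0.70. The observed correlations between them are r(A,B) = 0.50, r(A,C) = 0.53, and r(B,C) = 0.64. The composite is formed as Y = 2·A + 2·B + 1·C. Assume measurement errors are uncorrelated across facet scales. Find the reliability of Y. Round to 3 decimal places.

Var(Y) = 2² + 2² + 1 + 2·[4·0.50 + 2·0.53 + 2·0.64] = 9 + 8.68 = 17.68.
With uncorrelated errors the cross-covariances are all true-score covariance, so they carry over unchanged; only the diagonal terms shrink to ρᵢσᵢ².
True-score variance = [2²·0.87 + 2²·0.80 + 0.70] + 8.68 = 7.38 + 8.68 = 16.06.
Reliability = 16.06 / 17.68 = 0.908.

0.908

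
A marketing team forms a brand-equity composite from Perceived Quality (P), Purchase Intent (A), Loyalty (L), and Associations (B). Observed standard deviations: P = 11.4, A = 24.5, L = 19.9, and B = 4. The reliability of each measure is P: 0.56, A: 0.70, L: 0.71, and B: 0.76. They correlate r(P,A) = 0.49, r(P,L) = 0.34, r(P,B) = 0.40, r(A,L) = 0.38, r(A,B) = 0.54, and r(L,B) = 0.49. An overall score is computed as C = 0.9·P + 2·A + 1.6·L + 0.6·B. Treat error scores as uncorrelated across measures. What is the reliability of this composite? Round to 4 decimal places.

Var(C) = 0.9²·11.4² + 2²·24.5² + 1.6²·19.9² + 0.6²·4² + 2·[1.8·11.4·24.5·0.49 + 1.44·11.4·19.9·0.34 + 0.54·11.4·4·0.40 + 3.2·24.5·19.9·0.38 + 1.2·24.5·4·0.54 + 0.96·19.9·4·0.49] = 3525.81 + 2122.14 = 5647.96.
Because errors are independent across components, Cov(Tᵢ,Tⱼ) = Cov(Xᵢ,Xⱼ); the off-diagonal part of the true-score variance is the same as above.
True-score variance = [0.9²·11.4²·0.56 + 2²·24.5²·0.70 + 1.6²·19.9²·0.71 + 0.6²·4²·0.76] + 2122.14 = 2463.82 + 2122.14 = 4585.96.
Reliability = 4585.96 / 5647.96 = 0.8120.

0.8120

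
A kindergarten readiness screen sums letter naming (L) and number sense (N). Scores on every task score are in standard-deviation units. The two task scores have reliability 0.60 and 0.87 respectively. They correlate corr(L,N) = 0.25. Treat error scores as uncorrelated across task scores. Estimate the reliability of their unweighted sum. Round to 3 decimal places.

Var(L+N) = 2 + 2·[0.25] = 2 + 0.5 = 2.5.
Because errors are independent across components, Cov(Tᵢ,Tⱼ) = Cov(Xᵢ,Xⱼ); the off-diagonal part of the true-score variance is the same as above.
True-score variance = [0.60 + 0.87] + 0.5 = 1.47 + 0.5 = 1.97.
Reliability = 1.97 / 2.5 = 0.788.

0.788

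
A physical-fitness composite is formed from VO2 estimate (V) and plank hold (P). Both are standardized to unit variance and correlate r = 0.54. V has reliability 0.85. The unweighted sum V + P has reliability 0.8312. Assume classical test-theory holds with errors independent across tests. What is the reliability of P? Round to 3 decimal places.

0.630

Var(V+P) = 2 + 2·0.54 = 3.080.
True-score variance = ρ_V + ρ_P + 2·0.54, so 0.8312 = (0.85 + ρ_P + 1.08) / 3.080.
ρ_P = 0.8312·3.080 − 0.85 − 1.08 = 0.630.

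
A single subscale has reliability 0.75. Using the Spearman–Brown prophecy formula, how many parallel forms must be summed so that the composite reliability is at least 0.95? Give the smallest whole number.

7

k ≥ ρ*(1−ρ₁)/(ρ₁(1−ρ*)) = 0.95·0.25 / (0.75·0.05) = 6.333.
Smallest integer k = 7.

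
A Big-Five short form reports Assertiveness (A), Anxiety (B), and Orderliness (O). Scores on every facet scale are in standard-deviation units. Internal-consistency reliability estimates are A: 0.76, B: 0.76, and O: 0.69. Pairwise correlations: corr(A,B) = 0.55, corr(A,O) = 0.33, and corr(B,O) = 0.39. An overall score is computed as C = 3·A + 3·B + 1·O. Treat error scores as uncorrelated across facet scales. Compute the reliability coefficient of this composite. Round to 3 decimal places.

Var(C) = 3² + 3² + 1 + 2·[9·0.55 + 3·0.33 + 3·0.39] = 19 + 14.22 = 33.22.
With uncorrelated errors the cross-covariances are all true-score covariance, so they carry over unchanged; only the diagonal terms shrink to ρᵢσᵢ².
True-score variance = [3²·0.76 + 3²·0.76 + 0.69] + 14.22 = 14.37 + 14.22 = 28.59.
Reliability = 28.59 / 33.22 = 0.861.

0.861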